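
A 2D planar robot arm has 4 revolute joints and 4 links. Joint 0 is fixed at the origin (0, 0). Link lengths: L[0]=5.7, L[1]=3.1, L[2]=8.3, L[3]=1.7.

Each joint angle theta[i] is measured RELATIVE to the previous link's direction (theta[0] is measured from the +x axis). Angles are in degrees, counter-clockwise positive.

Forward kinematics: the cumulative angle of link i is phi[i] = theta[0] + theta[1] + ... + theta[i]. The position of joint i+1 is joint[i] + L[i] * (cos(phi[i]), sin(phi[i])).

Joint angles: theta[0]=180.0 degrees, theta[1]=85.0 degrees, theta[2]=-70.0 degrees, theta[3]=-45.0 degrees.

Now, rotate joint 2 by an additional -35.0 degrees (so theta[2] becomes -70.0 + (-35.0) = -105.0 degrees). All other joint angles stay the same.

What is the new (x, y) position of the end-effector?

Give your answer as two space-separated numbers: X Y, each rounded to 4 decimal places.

Answer: -14.4881 1.2913

Derivation:
joint[0] = (0.0000, 0.0000)  (base)
link 0: phi[0] = 180 = 180 deg
  cos(180 deg) = -1.0000, sin(180 deg) = 0.0000
  joint[1] = (0.0000, 0.0000) + 5.7 * (-1.0000, 0.0000) = (0.0000 + -5.7000, 0.0000 + 0.0000) = (-5.7000, 0.0000)
link 1: phi[1] = 180 + 85 = 265 deg
  cos(265 deg) = -0.0872, sin(265 deg) = -0.9962
  joint[2] = (-5.7000, 0.0000) + 3.1 * (-0.0872, -0.9962) = (-5.7000 + -0.2702, 0.0000 + -3.0882) = (-5.9702, -3.0882)
link 2: phi[2] = 180 + 85 + -105 = 160 deg
  cos(160 deg) = -0.9397, sin(160 deg) = 0.3420
  joint[3] = (-5.9702, -3.0882) + 8.3 * (-0.9397, 0.3420) = (-5.9702 + -7.7994, -3.0882 + 2.8388) = (-13.7696, -0.2494)
link 3: phi[3] = 180 + 85 + -105 + -45 = 115 deg
  cos(115 deg) = -0.4226, sin(115 deg) = 0.9063
  joint[4] = (-13.7696, -0.2494) + 1.7 * (-0.4226, 0.9063) = (-13.7696 + -0.7185, -0.2494 + 1.5407) = (-14.4881, 1.2913)
End effector: (-14.4881, 1.2913)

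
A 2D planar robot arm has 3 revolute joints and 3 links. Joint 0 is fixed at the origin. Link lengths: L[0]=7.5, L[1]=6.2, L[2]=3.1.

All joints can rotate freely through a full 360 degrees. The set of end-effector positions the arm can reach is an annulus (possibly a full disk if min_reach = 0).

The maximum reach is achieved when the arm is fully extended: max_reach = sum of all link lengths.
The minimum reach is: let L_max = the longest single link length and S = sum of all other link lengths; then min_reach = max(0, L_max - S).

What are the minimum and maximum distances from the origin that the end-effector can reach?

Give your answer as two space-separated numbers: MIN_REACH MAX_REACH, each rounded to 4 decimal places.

Answer: 0.0000 16.8000

Derivation:
Link lengths: [7.5, 6.2, 3.1]
max_reach = 7.5 + 6.2 + 3.1 = 16.8
L_max = max([7.5, 6.2, 3.1]) = 7.5
S (sum of others) = 16.8 - 7.5 = 9.3
min_reach = max(0, 7.5 - 9.3) = max(0, -1.8) = 0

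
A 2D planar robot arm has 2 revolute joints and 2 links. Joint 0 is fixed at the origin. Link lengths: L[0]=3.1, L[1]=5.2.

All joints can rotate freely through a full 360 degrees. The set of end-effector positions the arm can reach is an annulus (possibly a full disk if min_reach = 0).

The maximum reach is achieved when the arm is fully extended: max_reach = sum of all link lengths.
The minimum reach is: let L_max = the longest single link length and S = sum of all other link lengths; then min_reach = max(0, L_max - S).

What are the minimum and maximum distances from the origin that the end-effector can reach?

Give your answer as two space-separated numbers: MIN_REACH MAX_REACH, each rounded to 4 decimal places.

Link lengths: [3.1, 5.2]
max_reach = 3.1 + 5.2 = 8.3
L_max = max([3.1, 5.2]) = 5.2
S (sum of others) = 8.3 - 5.2 = 3.1
min_reach = max(0, 5.2 - 3.1) = max(0, 2.1) = 2.1

Answer: 2.1000 8.3000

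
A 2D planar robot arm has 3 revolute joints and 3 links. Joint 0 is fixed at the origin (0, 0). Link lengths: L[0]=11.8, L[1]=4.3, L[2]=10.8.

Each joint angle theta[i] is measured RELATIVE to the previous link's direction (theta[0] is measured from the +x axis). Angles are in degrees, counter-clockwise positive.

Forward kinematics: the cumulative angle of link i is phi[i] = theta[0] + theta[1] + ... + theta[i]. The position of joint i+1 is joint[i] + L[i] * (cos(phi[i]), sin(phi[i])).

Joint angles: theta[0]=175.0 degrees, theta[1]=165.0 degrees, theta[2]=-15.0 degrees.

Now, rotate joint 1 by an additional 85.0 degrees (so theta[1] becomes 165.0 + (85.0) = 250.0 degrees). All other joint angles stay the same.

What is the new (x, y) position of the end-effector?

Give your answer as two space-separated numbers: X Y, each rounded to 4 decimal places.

Answer: -2.9957 13.1988

Derivation:
joint[0] = (0.0000, 0.0000)  (base)
link 0: phi[0] = 175 = 175 deg
  cos(175 deg) = -0.9962, sin(175 deg) = 0.0872
  joint[1] = (0.0000, 0.0000) + 11.8 * (-0.9962, 0.0872) = (0.0000 + -11.7551, 0.0000 + 1.0284) = (-11.7551, 1.0284)
link 1: phi[1] = 175 + 250 = 425 deg
  cos(425 deg) = 0.4226, sin(425 deg) = 0.9063
  joint[2] = (-11.7551, 1.0284) + 4.3 * (0.4226, 0.9063) = (-11.7551 + 1.8173, 1.0284 + 3.8971) = (-9.9378, 4.9256)
link 2: phi[2] = 175 + 250 + -15 = 410 deg
  cos(410 deg) = 0.6428, sin(410 deg) = 0.7660
  joint[3] = (-9.9378, 4.9256) + 10.8 * (0.6428, 0.7660) = (-9.9378 + 6.9421, 4.9256 + 8.2733) = (-2.9957, 13.1988)
End effector: (-2.9957, 13.1988)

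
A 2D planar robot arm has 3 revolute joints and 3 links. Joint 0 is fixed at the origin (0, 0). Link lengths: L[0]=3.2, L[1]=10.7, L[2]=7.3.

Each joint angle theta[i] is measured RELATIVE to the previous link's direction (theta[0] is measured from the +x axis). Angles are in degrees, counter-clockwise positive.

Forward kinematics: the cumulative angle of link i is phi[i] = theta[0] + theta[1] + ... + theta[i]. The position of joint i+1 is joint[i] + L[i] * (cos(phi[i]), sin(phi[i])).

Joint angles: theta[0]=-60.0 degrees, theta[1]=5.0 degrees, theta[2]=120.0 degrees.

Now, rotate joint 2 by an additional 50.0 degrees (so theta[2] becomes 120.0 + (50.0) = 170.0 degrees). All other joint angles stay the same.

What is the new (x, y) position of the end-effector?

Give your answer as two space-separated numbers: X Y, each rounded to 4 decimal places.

Answer: 4.6522 -4.9202

Derivation:
joint[0] = (0.0000, 0.0000)  (base)
link 0: phi[0] = -60 = -60 deg
  cos(-60 deg) = 0.5000, sin(-60 deg) = -0.8660
  joint[1] = (0.0000, 0.0000) + 3.2 * (0.5000, -0.8660) = (0.0000 + 1.6000, 0.0000 + -2.7713) = (1.6000, -2.7713)
link 1: phi[1] = -60 + 5 = -55 deg
  cos(-55 deg) = 0.5736, sin(-55 deg) = -0.8192
  joint[2] = (1.6000, -2.7713) + 10.7 * (0.5736, -0.8192) = (1.6000 + 6.1373, -2.7713 + -8.7649) = (7.7373, -11.5362)
link 2: phi[2] = -60 + 5 + 170 = 115 deg
  cos(115 deg) = -0.4226, sin(115 deg) = 0.9063
  joint[3] = (7.7373, -11.5362) + 7.3 * (-0.4226, 0.9063) = (7.7373 + -3.0851, -11.5362 + 6.6160) = (4.6522, -4.9202)
End effector: (4.6522, -4.9202)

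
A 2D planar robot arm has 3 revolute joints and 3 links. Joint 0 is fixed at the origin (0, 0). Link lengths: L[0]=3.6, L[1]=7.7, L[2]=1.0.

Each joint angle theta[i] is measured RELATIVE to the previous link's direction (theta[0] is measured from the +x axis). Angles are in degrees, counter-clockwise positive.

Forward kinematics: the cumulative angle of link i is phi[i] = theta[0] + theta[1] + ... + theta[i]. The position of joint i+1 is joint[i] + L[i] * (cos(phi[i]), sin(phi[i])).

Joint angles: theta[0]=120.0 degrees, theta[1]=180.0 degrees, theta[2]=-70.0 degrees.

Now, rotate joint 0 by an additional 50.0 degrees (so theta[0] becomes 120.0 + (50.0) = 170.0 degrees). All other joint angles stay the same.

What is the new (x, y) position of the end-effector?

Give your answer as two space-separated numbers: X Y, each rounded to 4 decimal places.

Answer: 4.2114 -1.6968

Derivation:
joint[0] = (0.0000, 0.0000)  (base)
link 0: phi[0] = 170 = 170 deg
  cos(170 deg) = -0.9848, sin(170 deg) = 0.1736
  joint[1] = (0.0000, 0.0000) + 3.6 * (-0.9848, 0.1736) = (0.0000 + -3.5453, 0.0000 + 0.6251) = (-3.5453, 0.6251)
link 1: phi[1] = 170 + 180 = 350 deg
  cos(350 deg) = 0.9848, sin(350 deg) = -0.1736
  joint[2] = (-3.5453, 0.6251) + 7.7 * (0.9848, -0.1736) = (-3.5453 + 7.5830, 0.6251 + -1.3371) = (4.0377, -0.7120)
link 2: phi[2] = 170 + 180 + -70 = 280 deg
  cos(280 deg) = 0.1736, sin(280 deg) = -0.9848
  joint[3] = (4.0377, -0.7120) + 1 * (0.1736, -0.9848) = (4.0377 + 0.1736, -0.7120 + -0.9848) = (4.2114, -1.6968)
End effector: (4.2114, -1.6968)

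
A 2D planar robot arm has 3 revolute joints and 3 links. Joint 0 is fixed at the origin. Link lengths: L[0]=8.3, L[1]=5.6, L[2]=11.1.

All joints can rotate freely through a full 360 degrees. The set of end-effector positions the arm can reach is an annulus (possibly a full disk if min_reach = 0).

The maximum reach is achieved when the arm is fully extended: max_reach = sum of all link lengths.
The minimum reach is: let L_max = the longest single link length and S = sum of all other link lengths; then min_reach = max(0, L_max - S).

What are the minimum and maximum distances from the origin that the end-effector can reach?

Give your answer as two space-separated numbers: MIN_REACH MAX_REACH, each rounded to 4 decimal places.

Link lengths: [8.3, 5.6, 11.1]
max_reach = 8.3 + 5.6 + 11.1 = 25
L_max = max([8.3, 5.6, 11.1]) = 11.1
S (sum of others) = 25 - 11.1 = 13.9
min_reach = max(0, 11.1 - 13.9) = max(0, -2.8) = 0

Answer: 0.0000 25.0000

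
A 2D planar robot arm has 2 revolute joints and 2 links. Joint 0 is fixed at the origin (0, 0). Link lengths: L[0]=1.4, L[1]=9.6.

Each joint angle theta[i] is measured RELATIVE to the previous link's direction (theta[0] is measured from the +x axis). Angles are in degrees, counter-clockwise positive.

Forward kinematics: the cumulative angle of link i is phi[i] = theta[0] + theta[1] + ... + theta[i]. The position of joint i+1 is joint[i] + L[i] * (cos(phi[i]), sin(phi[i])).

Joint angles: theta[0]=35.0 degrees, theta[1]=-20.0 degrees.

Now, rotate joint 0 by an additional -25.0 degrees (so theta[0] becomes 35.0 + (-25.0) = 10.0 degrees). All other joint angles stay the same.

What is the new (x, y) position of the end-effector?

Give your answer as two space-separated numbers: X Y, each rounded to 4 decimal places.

joint[0] = (0.0000, 0.0000)  (base)
link 0: phi[0] = 10 = 10 deg
  cos(10 deg) = 0.9848, sin(10 deg) = 0.1736
  joint[1] = (0.0000, 0.0000) + 1.4 * (0.9848, 0.1736) = (0.0000 + 1.3787, 0.0000 + 0.2431) = (1.3787, 0.2431)
link 1: phi[1] = 10 + -20 = -10 deg
  cos(-10 deg) = 0.9848, sin(-10 deg) = -0.1736
  joint[2] = (1.3787, 0.2431) + 9.6 * (0.9848, -0.1736) = (1.3787 + 9.4542, 0.2431 + -1.6670) = (10.8329, -1.4239)
End effector: (10.8329, -1.4239)

Answer: 10.8329 -1.4239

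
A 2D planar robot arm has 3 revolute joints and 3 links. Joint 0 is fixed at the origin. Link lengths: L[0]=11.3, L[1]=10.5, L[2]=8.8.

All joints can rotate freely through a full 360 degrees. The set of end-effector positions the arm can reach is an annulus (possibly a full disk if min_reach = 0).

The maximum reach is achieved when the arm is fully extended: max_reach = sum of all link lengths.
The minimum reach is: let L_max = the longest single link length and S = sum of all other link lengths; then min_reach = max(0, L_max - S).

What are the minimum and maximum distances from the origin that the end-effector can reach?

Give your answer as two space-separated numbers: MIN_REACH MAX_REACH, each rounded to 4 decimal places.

Link lengths: [11.3, 10.5, 8.8]
max_reach = 11.3 + 10.5 + 8.8 = 30.6
L_max = max([11.3, 10.5, 8.8]) = 11.3
S (sum of others) = 30.6 - 11.3 = 19.3
min_reach = max(0, 11.3 - 19.3) = max(0, -8) = 0

Answer: 0.0000 30.6000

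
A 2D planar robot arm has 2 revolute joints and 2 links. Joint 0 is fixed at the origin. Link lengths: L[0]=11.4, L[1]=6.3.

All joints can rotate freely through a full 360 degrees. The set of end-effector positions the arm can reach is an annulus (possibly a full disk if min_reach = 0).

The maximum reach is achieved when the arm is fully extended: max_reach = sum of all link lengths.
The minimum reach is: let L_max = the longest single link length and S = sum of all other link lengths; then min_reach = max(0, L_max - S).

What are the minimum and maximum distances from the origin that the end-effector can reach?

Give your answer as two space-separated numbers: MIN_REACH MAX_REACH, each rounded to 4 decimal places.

Answer: 5.1000 17.7000

Derivation:
Link lengths: [11.4, 6.3]
max_reach = 11.4 + 6.3 = 17.7
L_max = max([11.4, 6.3]) = 11.4
S (sum of others) = 17.7 - 11.4 = 6.3
min_reach = max(0, 11.4 - 6.3) = max(0, 5.1) = 5.1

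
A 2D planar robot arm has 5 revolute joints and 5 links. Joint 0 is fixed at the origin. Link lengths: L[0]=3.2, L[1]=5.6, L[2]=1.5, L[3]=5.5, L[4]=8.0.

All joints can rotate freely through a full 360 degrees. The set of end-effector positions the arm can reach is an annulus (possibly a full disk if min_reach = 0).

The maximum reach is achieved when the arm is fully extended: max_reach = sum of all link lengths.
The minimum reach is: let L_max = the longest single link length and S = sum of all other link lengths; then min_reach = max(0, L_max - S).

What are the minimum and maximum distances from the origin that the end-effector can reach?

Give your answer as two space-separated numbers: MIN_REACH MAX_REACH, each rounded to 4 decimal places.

Link lengths: [3.2, 5.6, 1.5, 5.5, 8.0]
max_reach = 3.2 + 5.6 + 1.5 + 5.5 + 8 = 23.8
L_max = max([3.2, 5.6, 1.5, 5.5, 8.0]) = 8
S (sum of others) = 23.8 - 8 = 15.8
min_reach = max(0, 8 - 15.8) = max(0, -7.8) = 0

Answer: 0.0000 23.8000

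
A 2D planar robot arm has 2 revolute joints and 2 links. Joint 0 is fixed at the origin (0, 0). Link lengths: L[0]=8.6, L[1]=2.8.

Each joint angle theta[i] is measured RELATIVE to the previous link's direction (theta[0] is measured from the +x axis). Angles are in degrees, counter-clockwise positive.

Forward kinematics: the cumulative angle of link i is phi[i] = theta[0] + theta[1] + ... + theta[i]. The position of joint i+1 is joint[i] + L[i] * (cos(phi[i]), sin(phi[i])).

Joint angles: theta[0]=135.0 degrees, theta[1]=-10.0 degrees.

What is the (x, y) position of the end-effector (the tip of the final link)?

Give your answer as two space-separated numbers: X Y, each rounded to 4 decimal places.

joint[0] = (0.0000, 0.0000)  (base)
link 0: phi[0] = 135 = 135 deg
  cos(135 deg) = -0.7071, sin(135 deg) = 0.7071
  joint[1] = (0.0000, 0.0000) + 8.6 * (-0.7071, 0.7071) = (0.0000 + -6.0811, 0.0000 + 6.0811) = (-6.0811, 6.0811)
link 1: phi[1] = 135 + -10 = 125 deg
  cos(125 deg) = -0.5736, sin(125 deg) = 0.8192
  joint[2] = (-6.0811, 6.0811) + 2.8 * (-0.5736, 0.8192) = (-6.0811 + -1.6060, 6.0811 + 2.2936) = (-7.6871, 8.3747)
End effector: (-7.6871, 8.3747)

Answer: -7.6871 8.3747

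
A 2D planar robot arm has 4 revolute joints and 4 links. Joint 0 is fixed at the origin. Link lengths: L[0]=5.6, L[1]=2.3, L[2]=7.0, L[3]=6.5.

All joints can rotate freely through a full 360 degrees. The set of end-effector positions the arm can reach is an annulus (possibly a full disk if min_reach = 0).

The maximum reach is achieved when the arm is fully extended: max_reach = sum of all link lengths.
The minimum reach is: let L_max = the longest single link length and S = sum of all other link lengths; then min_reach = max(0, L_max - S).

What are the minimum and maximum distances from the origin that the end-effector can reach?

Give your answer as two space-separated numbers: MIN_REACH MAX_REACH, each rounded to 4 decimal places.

Link lengths: [5.6, 2.3, 7.0, 6.5]
max_reach = 5.6 + 2.3 + 7 + 6.5 = 21.4
L_max = max([5.6, 2.3, 7.0, 6.5]) = 7
S (sum of others) = 21.4 - 7 = 14.4
min_reach = max(0, 7 - 14.4) = max(0, -7.4) = 0

Answer: 0.0000 21.4000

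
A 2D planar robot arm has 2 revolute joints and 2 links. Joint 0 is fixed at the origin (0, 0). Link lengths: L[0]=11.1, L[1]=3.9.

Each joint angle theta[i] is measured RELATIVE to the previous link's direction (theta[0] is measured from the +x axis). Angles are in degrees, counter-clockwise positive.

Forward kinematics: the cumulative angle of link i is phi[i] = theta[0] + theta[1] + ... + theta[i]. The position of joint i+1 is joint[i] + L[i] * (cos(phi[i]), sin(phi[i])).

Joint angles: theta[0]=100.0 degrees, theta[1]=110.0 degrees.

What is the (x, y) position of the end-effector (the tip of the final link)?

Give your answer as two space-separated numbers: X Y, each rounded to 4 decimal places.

Answer: -5.3050 8.9814

Derivation:
joint[0] = (0.0000, 0.0000)  (base)
link 0: phi[0] = 100 = 100 deg
  cos(100 deg) = -0.1736, sin(100 deg) = 0.9848
  joint[1] = (0.0000, 0.0000) + 11.1 * (-0.1736, 0.9848) = (0.0000 + -1.9275, 0.0000 + 10.9314) = (-1.9275, 10.9314)
link 1: phi[1] = 100 + 110 = 210 deg
  cos(210 deg) = -0.8660, sin(210 deg) = -0.5000
  joint[2] = (-1.9275, 10.9314) + 3.9 * (-0.8660, -0.5000) = (-1.9275 + -3.3775, 10.9314 + -1.9500) = (-5.3050, 8.9814)
End effector: (-5.3050, 8.9814)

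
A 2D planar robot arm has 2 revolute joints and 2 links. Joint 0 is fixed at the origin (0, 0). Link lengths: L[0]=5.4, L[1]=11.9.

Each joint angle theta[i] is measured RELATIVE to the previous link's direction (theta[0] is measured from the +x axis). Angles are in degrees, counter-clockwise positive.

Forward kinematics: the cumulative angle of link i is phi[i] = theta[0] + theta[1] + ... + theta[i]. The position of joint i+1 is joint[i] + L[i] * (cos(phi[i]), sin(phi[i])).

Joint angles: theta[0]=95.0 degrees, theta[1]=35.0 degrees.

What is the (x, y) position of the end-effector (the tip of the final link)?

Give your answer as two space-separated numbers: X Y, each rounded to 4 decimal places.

joint[0] = (0.0000, 0.0000)  (base)
link 0: phi[0] = 95 = 95 deg
  cos(95 deg) = -0.0872, sin(95 deg) = 0.9962
  joint[1] = (0.0000, 0.0000) + 5.4 * (-0.0872, 0.9962) = (0.0000 + -0.4706, 0.0000 + 5.3795) = (-0.4706, 5.3795)
link 1: phi[1] = 95 + 35 = 130 deg
  cos(130 deg) = -0.6428, sin(130 deg) = 0.7660
  joint[2] = (-0.4706, 5.3795) + 11.9 * (-0.6428, 0.7660) = (-0.4706 + -7.6492, 5.3795 + 9.1159) = (-8.1198, 14.4954)
End effector: (-8.1198, 14.4954)

Answer: -8.1198 14.4954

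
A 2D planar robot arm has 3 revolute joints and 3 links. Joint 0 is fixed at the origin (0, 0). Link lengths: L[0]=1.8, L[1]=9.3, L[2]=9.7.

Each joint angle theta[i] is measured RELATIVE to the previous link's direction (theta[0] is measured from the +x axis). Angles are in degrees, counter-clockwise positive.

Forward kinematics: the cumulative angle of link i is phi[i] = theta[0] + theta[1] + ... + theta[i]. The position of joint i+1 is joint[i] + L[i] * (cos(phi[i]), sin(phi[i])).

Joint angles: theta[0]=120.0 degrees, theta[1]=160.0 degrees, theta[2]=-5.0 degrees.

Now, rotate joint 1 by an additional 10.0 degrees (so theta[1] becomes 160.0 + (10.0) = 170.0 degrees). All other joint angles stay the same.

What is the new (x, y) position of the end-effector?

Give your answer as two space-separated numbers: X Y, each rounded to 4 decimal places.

joint[0] = (0.0000, 0.0000)  (base)
link 0: phi[0] = 120 = 120 deg
  cos(120 deg) = -0.5000, sin(120 deg) = 0.8660
  joint[1] = (0.0000, 0.0000) + 1.8 * (-0.5000, 0.8660) = (0.0000 + -0.9000, 0.0000 + 1.5588) = (-0.9000, 1.5588)
link 1: phi[1] = 120 + 170 = 290 deg
  cos(290 deg) = 0.3420, sin(290 deg) = -0.9397
  joint[2] = (-0.9000, 1.5588) + 9.3 * (0.3420, -0.9397) = (-0.9000 + 3.1808, 1.5588 + -8.7391) = (2.2808, -7.1803)
link 2: phi[2] = 120 + 170 + -5 = 285 deg
  cos(285 deg) = 0.2588, sin(285 deg) = -0.9659
  joint[3] = (2.2808, -7.1803) + 9.7 * (0.2588, -0.9659) = (2.2808 + 2.5105, -7.1803 + -9.3695) = (4.7913, -16.5498)
End effector: (4.7913, -16.5498)

Answer: 4.7913 -16.5498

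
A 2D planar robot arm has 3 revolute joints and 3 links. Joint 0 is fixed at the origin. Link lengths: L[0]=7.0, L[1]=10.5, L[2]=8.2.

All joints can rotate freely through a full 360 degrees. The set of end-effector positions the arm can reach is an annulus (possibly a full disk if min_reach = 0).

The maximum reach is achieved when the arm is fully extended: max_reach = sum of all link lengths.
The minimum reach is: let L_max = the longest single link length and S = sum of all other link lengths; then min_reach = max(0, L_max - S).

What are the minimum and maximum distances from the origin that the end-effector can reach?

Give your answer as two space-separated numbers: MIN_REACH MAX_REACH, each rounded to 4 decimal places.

Link lengths: [7.0, 10.5, 8.2]
max_reach = 7 + 10.5 + 8.2 = 25.7
L_max = max([7.0, 10.5, 8.2]) = 10.5
S (sum of others) = 25.7 - 10.5 = 15.2
min_reach = max(0, 10.5 - 15.2) = max(0, -4.7) = 0

Answer: 0.0000 25.7000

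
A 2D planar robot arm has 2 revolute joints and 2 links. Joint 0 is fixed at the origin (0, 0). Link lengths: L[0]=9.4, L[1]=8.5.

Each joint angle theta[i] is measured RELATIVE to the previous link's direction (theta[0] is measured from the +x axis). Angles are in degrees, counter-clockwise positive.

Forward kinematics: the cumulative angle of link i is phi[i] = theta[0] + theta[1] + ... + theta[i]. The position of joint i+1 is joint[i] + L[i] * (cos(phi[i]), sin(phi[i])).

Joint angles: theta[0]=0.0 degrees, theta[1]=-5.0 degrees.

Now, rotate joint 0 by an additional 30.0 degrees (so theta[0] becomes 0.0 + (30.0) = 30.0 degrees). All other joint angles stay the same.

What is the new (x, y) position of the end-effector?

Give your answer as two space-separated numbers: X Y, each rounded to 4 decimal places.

joint[0] = (0.0000, 0.0000)  (base)
link 0: phi[0] = 30 = 30 deg
  cos(30 deg) = 0.8660, sin(30 deg) = 0.5000
  joint[1] = (0.0000, 0.0000) + 9.4 * (0.8660, 0.5000) = (0.0000 + 8.1406, 0.0000 + 4.7000) = (8.1406, 4.7000)
link 1: phi[1] = 30 + -5 = 25 deg
  cos(25 deg) = 0.9063, sin(25 deg) = 0.4226
  joint[2] = (8.1406, 4.7000) + 8.5 * (0.9063, 0.4226) = (8.1406 + 7.7036, 4.7000 + 3.5923) = (15.8443, 8.2923)
End effector: (15.8443, 8.2923)

Answer: 15.8443 8.2923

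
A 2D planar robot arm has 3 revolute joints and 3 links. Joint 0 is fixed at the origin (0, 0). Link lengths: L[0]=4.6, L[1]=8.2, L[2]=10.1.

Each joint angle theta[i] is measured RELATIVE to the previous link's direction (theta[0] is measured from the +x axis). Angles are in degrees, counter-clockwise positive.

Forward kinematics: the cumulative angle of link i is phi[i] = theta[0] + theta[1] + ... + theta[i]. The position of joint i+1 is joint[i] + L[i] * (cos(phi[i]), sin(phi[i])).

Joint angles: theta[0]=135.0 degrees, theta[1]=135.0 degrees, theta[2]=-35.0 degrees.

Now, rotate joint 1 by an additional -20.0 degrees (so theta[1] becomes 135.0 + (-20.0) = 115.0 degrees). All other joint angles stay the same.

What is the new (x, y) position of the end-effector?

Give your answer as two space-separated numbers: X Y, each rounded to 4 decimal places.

Answer: -14.3307 -10.2459

Derivation:
joint[0] = (0.0000, 0.0000)  (base)
link 0: phi[0] = 135 = 135 deg
  cos(135 deg) = -0.7071, sin(135 deg) = 0.7071
  joint[1] = (0.0000, 0.0000) + 4.6 * (-0.7071, 0.7071) = (0.0000 + -3.2527, 0.0000 + 3.2527) = (-3.2527, 3.2527)
link 1: phi[1] = 135 + 115 = 250 deg
  cos(250 deg) = -0.3420, sin(250 deg) = -0.9397
  joint[2] = (-3.2527, 3.2527) + 8.2 * (-0.3420, -0.9397) = (-3.2527 + -2.8046, 3.2527 + -7.7055) = (-6.0573, -4.4528)
link 2: phi[2] = 135 + 115 + -35 = 215 deg
  cos(215 deg) = -0.8192, sin(215 deg) = -0.5736
  joint[3] = (-6.0573, -4.4528) + 10.1 * (-0.8192, -0.5736) = (-6.0573 + -8.2734, -4.4528 + -5.7931) = (-14.3307, -10.2459)
End effector: (-14.3307, -10.2459)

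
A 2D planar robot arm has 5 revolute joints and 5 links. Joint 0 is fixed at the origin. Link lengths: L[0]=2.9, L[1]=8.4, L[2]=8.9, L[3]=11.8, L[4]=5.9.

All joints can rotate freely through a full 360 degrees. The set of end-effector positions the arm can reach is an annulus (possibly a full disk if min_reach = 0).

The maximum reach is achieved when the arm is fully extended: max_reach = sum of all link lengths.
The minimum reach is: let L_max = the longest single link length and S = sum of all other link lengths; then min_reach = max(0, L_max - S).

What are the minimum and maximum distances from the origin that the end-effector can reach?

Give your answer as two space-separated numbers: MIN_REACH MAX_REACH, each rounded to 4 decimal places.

Answer: 0.0000 37.9000

Derivation:
Link lengths: [2.9, 8.4, 8.9, 11.8, 5.9]
max_reach = 2.9 + 8.4 + 8.9 + 11.8 + 5.9 = 37.9
L_max = max([2.9, 8.4, 8.9, 11.8, 5.9]) = 11.8
S (sum of others) = 37.9 - 11.8 = 26.1
min_reach = max(0, 11.8 - 26.1) = max(0, -14.3) = 0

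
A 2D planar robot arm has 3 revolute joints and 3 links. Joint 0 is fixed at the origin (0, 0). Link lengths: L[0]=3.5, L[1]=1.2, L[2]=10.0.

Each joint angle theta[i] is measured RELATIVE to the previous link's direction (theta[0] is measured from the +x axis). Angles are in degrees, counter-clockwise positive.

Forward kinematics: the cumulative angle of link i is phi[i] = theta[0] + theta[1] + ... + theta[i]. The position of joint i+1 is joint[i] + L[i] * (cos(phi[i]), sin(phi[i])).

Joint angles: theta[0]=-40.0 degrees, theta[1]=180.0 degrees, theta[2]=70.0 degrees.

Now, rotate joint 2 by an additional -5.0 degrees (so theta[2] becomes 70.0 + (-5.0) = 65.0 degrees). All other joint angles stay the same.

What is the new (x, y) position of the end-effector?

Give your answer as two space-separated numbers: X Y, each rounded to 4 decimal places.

Answer: -7.3012 -5.7046

Derivation:
joint[0] = (0.0000, 0.0000)  (base)
link 0: phi[0] = -40 = -40 deg
  cos(-40 deg) = 0.7660, sin(-40 deg) = -0.6428
  joint[1] = (0.0000, 0.0000) + 3.5 * (0.7660, -0.6428) = (0.0000 + 2.6812, 0.0000 + -2.2498) = (2.6812, -2.2498)
link 1: phi[1] = -40 + 180 = 140 deg
  cos(140 deg) = -0.7660, sin(140 deg) = 0.6428
  joint[2] = (2.6812, -2.2498) + 1.2 * (-0.7660, 0.6428) = (2.6812 + -0.9193, -2.2498 + 0.7713) = (1.7619, -1.4784)
link 2: phi[2] = -40 + 180 + 65 = 205 deg
  cos(205 deg) = -0.9063, sin(205 deg) = -0.4226
  joint[3] = (1.7619, -1.4784) + 10 * (-0.9063, -0.4226) = (1.7619 + -9.0631, -1.4784 + -4.2262) = (-7.3012, -5.7046)
End effector: (-7.3012, -5.7046)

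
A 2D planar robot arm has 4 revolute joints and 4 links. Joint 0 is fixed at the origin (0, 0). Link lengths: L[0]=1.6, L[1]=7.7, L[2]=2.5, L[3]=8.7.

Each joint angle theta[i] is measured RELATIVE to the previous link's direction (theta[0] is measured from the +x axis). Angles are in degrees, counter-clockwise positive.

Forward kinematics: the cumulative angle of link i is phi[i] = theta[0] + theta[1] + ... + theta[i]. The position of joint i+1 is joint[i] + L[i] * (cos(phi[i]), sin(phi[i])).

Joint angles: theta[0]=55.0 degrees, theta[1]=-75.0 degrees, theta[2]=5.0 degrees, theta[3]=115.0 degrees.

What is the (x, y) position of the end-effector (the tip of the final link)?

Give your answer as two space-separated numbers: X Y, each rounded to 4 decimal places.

Answer: 9.0574 6.5979

Derivation:
joint[0] = (0.0000, 0.0000)  (base)
link 0: phi[0] = 55 = 55 deg
  cos(55 deg) = 0.5736, sin(55 deg) = 0.8192
  joint[1] = (0.0000, 0.0000) + 1.6 * (0.5736, 0.8192) = (0.0000 + 0.9177, 0.0000 + 1.3106) = (0.9177, 1.3106)
link 1: phi[1] = 55 + -75 = -20 deg
  cos(-20 deg) = 0.9397, sin(-20 deg) = -0.3420
  joint[2] = (0.9177, 1.3106) + 7.7 * (0.9397, -0.3420) = (0.9177 + 7.2356, 1.3106 + -2.6336) = (8.1534, -1.3229)
link 2: phi[2] = 55 + -75 + 5 = -15 deg
  cos(-15 deg) = 0.9659, sin(-15 deg) = -0.2588
  joint[3] = (8.1534, -1.3229) + 2.5 * (0.9659, -0.2588) = (8.1534 + 2.4148, -1.3229 + -0.6470) = (10.5682, -1.9700)
link 3: phi[3] = 55 + -75 + 5 + 115 = 100 deg
  cos(100 deg) = -0.1736, sin(100 deg) = 0.9848
  joint[4] = (10.5682, -1.9700) + 8.7 * (-0.1736, 0.9848) = (10.5682 + -1.5107, -1.9700 + 8.5678) = (9.0574, 6.5979)
End effector: (9.0574, 6.5979)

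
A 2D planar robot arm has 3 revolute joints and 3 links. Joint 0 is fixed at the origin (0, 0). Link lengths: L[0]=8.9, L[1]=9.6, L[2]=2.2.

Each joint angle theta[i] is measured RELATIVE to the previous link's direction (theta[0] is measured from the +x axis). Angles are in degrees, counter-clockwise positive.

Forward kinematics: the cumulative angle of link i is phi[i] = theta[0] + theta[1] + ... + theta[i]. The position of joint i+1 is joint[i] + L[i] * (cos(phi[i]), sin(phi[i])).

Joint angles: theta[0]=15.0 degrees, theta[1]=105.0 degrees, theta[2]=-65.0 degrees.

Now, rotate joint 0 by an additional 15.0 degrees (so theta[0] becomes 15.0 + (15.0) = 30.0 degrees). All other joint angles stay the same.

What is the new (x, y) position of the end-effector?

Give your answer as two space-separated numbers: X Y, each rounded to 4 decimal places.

Answer: 1.6718 13.3055

Derivation:
joint[0] = (0.0000, 0.0000)  (base)
link 0: phi[0] = 30 = 30 deg
  cos(30 deg) = 0.8660, sin(30 deg) = 0.5000
  joint[1] = (0.0000, 0.0000) + 8.9 * (0.8660, 0.5000) = (0.0000 + 7.7076, 0.0000 + 4.4500) = (7.7076, 4.4500)
link 1: phi[1] = 30 + 105 = 135 deg
  cos(135 deg) = -0.7071, sin(135 deg) = 0.7071
  joint[2] = (7.7076, 4.4500) + 9.6 * (-0.7071, 0.7071) = (7.7076 + -6.7882, 4.4500 + 6.7882) = (0.9194, 11.2382)
link 2: phi[2] = 30 + 105 + -65 = 70 deg
  cos(70 deg) = 0.3420, sin(70 deg) = 0.9397
  joint[3] = (0.9194, 11.2382) + 2.2 * (0.3420, 0.9397) = (0.9194 + 0.7524, 11.2382 + 2.0673) = (1.6718, 13.3055)
End effector: (1.6718, 13.3055)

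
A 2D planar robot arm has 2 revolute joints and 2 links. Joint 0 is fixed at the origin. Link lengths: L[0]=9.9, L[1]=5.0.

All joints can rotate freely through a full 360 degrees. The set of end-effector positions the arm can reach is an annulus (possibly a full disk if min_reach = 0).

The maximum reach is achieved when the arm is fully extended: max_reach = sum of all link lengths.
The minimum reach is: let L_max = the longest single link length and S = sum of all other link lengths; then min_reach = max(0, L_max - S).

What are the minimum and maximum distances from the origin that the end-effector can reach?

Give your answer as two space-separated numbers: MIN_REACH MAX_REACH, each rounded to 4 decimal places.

Link lengths: [9.9, 5.0]
max_reach = 9.9 + 5 = 14.9
L_max = max([9.9, 5.0]) = 9.9
S (sum of others) = 14.9 - 9.9 = 5
min_reach = max(0, 9.9 - 5) = max(0, 4.9) = 4.9

Answer: 4.9000 14.9000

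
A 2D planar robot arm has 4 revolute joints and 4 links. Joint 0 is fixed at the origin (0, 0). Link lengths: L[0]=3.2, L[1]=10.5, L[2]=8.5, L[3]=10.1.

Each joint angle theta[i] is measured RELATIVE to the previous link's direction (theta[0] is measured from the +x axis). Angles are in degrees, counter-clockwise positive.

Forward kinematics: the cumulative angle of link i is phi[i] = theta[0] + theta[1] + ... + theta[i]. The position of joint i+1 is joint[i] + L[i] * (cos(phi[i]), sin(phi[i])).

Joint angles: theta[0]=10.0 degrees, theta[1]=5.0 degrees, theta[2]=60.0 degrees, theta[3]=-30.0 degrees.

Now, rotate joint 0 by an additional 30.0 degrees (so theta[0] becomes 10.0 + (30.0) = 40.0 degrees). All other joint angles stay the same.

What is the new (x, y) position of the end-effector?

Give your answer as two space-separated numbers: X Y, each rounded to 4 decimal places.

Answer: 10.2901 27.4478

Derivation:
joint[0] = (0.0000, 0.0000)  (base)
link 0: phi[0] = 40 = 40 deg
  cos(40 deg) = 0.7660, sin(40 deg) = 0.6428
  joint[1] = (0.0000, 0.0000) + 3.2 * (0.7660, 0.6428) = (0.0000 + 2.4513, 0.0000 + 2.0569) = (2.4513, 2.0569)
link 1: phi[1] = 40 + 5 = 45 deg
  cos(45 deg) = 0.7071, sin(45 deg) = 0.7071
  joint[2] = (2.4513, 2.0569) + 10.5 * (0.7071, 0.7071) = (2.4513 + 7.4246, 2.0569 + 7.4246) = (9.8760, 9.4815)
link 2: phi[2] = 40 + 5 + 60 = 105 deg
  cos(105 deg) = -0.2588, sin(105 deg) = 0.9659
  joint[3] = (9.8760, 9.4815) + 8.5 * (-0.2588, 0.9659) = (9.8760 + -2.2000, 9.4815 + 8.2104) = (7.6760, 17.6919)
link 3: phi[3] = 40 + 5 + 60 + -30 = 75 deg
  cos(75 deg) = 0.2588, sin(75 deg) = 0.9659
  joint[4] = (7.6760, 17.6919) + 10.1 * (0.2588, 0.9659) = (7.6760 + 2.6141, 17.6919 + 9.7559) = (10.2901, 27.4478)
End effector: (10.2901, 27.4478)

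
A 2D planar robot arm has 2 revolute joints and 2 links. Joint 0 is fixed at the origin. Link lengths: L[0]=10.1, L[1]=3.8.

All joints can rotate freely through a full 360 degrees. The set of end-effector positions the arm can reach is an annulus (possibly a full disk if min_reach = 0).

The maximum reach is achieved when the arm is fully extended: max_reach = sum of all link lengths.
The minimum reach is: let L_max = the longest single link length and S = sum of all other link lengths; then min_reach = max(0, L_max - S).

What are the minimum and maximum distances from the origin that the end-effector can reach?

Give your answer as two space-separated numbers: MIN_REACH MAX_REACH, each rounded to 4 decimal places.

Link lengths: [10.1, 3.8]
max_reach = 10.1 + 3.8 = 13.9
L_max = max([10.1, 3.8]) = 10.1
S (sum of others) = 13.9 - 10.1 = 3.8
min_reach = max(0, 10.1 - 3.8) = max(0, 6.3) = 6.3

Answer: 6.3000 13.9000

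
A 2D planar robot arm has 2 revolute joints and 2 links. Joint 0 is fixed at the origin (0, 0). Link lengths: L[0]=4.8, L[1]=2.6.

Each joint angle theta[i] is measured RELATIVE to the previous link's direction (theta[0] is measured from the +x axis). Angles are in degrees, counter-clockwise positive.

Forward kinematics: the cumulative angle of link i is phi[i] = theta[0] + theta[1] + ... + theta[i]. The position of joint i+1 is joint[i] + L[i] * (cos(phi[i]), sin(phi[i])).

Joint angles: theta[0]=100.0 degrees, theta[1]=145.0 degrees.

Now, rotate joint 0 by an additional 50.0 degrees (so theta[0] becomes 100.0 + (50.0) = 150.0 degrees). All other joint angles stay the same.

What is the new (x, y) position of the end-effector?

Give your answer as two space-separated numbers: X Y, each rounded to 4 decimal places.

Answer: -3.0581 0.0436

Derivation:
joint[0] = (0.0000, 0.0000)  (base)
link 0: phi[0] = 150 = 150 deg
  cos(150 deg) = -0.8660, sin(150 deg) = 0.5000
  joint[1] = (0.0000, 0.0000) + 4.8 * (-0.8660, 0.5000) = (0.0000 + -4.1569, 0.0000 + 2.4000) = (-4.1569, 2.4000)
link 1: phi[1] = 150 + 145 = 295 deg
  cos(295 deg) = 0.4226, sin(295 deg) = -0.9063
  joint[2] = (-4.1569, 2.4000) + 2.6 * (0.4226, -0.9063) = (-4.1569 + 1.0988, 2.4000 + -2.3564) = (-3.0581, 0.0436)
End effector: (-3.0581, 0.0436)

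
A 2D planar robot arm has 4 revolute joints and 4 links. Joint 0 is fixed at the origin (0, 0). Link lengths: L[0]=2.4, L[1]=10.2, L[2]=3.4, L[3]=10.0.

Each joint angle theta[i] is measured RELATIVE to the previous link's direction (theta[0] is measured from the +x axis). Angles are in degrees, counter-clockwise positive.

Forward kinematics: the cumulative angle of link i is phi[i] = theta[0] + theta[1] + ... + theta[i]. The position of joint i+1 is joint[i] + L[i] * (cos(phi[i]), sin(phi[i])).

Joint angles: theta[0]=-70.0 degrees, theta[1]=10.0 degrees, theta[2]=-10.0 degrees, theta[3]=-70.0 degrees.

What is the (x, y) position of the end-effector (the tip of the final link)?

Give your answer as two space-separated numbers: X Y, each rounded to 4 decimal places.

Answer: -0.5767 -20.7116

Derivation:
joint[0] = (0.0000, 0.0000)  (base)
link 0: phi[0] = -70 = -70 deg
  cos(-70 deg) = 0.3420, sin(-70 deg) = -0.9397
  joint[1] = (0.0000, 0.0000) + 2.4 * (0.3420, -0.9397) = (0.0000 + 0.8208, 0.0000 + -2.2553) = (0.8208, -2.2553)
link 1: phi[1] = -70 + 10 = -60 deg
  cos(-60 deg) = 0.5000, sin(-60 deg) = -0.8660
  joint[2] = (0.8208, -2.2553) + 10.2 * (0.5000, -0.8660) = (0.8208 + 5.1000, -2.2553 + -8.8335) = (5.9208, -11.0887)
link 2: phi[2] = -70 + 10 + -10 = -70 deg
  cos(-70 deg) = 0.3420, sin(-70 deg) = -0.9397
  joint[3] = (5.9208, -11.0887) + 3.4 * (0.3420, -0.9397) = (5.9208 + 1.1629, -11.0887 + -3.1950) = (7.0837, -14.2837)
link 3: phi[3] = -70 + 10 + -10 + -70 = -140 deg
  cos(-140 deg) = -0.7660, sin(-140 deg) = -0.6428
  joint[4] = (7.0837, -14.2837) + 10 * (-0.7660, -0.6428) = (7.0837 + -7.6604, -14.2837 + -6.4279) = (-0.5767, -20.7116)
End effector: (-0.5767, -20.7116)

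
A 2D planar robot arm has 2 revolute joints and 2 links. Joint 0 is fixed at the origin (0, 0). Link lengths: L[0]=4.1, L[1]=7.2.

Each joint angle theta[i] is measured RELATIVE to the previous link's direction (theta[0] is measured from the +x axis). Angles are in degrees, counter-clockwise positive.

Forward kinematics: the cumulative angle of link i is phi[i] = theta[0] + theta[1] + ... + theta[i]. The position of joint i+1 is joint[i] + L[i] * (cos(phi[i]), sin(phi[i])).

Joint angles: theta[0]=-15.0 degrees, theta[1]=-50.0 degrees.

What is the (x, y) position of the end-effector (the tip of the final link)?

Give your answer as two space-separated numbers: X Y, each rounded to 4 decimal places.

Answer: 7.0031 -7.5866

Derivation:
joint[0] = (0.0000, 0.0000)  (base)
link 0: phi[0] = -15 = -15 deg
  cos(-15 deg) = 0.9659, sin(-15 deg) = -0.2588
  joint[1] = (0.0000, 0.0000) + 4.1 * (0.9659, -0.2588) = (0.0000 + 3.9603, 0.0000 + -1.0612) = (3.9603, -1.0612)
link 1: phi[1] = -15 + -50 = -65 deg
  cos(-65 deg) = 0.4226, sin(-65 deg) = -0.9063
  joint[2] = (3.9603, -1.0612) + 7.2 * (0.4226, -0.9063) = (3.9603 + 3.0429, -1.0612 + -6.5254) = (7.0031, -7.5866)
End effector: (7.0031, -7.5866)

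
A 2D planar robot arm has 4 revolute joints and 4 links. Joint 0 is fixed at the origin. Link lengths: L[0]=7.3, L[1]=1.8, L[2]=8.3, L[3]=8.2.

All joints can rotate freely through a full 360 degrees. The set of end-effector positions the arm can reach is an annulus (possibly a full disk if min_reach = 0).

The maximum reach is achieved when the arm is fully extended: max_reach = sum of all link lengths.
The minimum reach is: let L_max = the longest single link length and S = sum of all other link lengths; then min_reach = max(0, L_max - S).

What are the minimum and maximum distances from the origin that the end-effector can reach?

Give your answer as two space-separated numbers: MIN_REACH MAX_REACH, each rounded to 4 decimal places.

Answer: 0.0000 25.6000

Derivation:
Link lengths: [7.3, 1.8, 8.3, 8.2]
max_reach = 7.3 + 1.8 + 8.3 + 8.2 = 25.6
L_max = max([7.3, 1.8, 8.3, 8.2]) = 8.3
S (sum of others) = 25.6 - 8.3 = 17.3
min_reach = max(0, 8.3 - 17.3) = max(0, -9) = 0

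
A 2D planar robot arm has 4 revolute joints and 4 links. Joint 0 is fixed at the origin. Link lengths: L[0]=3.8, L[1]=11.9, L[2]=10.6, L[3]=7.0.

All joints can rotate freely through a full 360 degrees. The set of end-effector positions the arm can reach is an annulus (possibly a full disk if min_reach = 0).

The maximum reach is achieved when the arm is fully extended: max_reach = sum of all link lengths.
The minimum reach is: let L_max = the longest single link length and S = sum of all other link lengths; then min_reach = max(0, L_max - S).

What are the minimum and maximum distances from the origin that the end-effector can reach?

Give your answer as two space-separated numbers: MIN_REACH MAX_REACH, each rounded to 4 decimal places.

Answer: 0.0000 33.3000

Derivation:
Link lengths: [3.8, 11.9, 10.6, 7.0]
max_reach = 3.8 + 11.9 + 10.6 + 7 = 33.3
L_max = max([3.8, 11.9, 10.6, 7.0]) = 11.9
S (sum of others) = 33.3 - 11.9 = 21.4
min_reach = max(0, 11.9 - 21.4) = max(0, -9.5) = 0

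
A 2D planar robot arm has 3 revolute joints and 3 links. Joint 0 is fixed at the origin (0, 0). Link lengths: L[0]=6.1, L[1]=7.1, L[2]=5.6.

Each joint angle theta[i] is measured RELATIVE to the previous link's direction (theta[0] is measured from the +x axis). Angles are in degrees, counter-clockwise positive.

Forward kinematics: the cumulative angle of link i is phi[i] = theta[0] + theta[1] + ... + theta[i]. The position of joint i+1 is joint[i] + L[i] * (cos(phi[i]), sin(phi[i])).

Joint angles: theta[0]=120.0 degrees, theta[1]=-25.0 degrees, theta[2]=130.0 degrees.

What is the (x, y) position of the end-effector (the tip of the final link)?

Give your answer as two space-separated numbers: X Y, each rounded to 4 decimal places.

Answer: -7.6286 8.3959

Derivation:
joint[0] = (0.0000, 0.0000)  (base)
link 0: phi[0] = 120 = 120 deg
  cos(120 deg) = -0.5000, sin(120 deg) = 0.8660
  joint[1] = (0.0000, 0.0000) + 6.1 * (-0.5000, 0.8660) = (0.0000 + -3.0500, 0.0000 + 5.2828) = (-3.0500, 5.2828)
link 1: phi[1] = 120 + -25 = 95 deg
  cos(95 deg) = -0.0872, sin(95 deg) = 0.9962
  joint[2] = (-3.0500, 5.2828) + 7.1 * (-0.0872, 0.9962) = (-3.0500 + -0.6188, 5.2828 + 7.0730) = (-3.6688, 12.3557)
link 2: phi[2] = 120 + -25 + 130 = 225 deg
  cos(225 deg) = -0.7071, sin(225 deg) = -0.7071
  joint[3] = (-3.6688, 12.3557) + 5.6 * (-0.7071, -0.7071) = (-3.6688 + -3.9598, 12.3557 + -3.9598) = (-7.6286, 8.3959)
End effector: (-7.6286, 8.3959)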